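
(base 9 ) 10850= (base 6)53330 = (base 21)g99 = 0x1C56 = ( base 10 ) 7254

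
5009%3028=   1981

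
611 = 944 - 333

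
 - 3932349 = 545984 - 4478333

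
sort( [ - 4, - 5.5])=[ - 5.5, -4]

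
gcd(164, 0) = 164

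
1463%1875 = 1463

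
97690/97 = 97690/97 = 1007.11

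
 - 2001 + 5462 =3461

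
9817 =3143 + 6674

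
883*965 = 852095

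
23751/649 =36 + 387/649 = 36.60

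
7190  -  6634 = 556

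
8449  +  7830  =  16279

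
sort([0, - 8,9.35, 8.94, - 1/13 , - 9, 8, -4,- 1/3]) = [ - 9, -8, - 4, -1/3,  -  1/13, 0, 8, 8.94,9.35] 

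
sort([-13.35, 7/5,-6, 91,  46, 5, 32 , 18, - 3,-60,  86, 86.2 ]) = [ - 60, - 13.35,-6, - 3, 7/5, 5, 18,32,46, 86, 86.2,91 ]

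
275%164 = 111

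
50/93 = 50/93  =  0.54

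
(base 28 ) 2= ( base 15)2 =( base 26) 2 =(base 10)2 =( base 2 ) 10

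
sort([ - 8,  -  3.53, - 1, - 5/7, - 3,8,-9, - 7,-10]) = [-10 , - 9, - 8 ,-7, - 3.53 , - 3 ,-1, - 5/7, 8] 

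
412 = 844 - 432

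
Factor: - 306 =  - 2^1*3^2 * 17^1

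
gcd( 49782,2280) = 6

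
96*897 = 86112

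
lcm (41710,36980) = 3587060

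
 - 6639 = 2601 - 9240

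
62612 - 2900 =59712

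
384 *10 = 3840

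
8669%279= 20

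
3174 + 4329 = 7503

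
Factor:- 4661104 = - 2^4*7^1 * 41617^1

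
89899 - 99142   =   - 9243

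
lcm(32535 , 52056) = 260280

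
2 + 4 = 6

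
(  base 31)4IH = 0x1143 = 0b1000101000011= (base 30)4r9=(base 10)4419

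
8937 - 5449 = 3488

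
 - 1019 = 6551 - 7570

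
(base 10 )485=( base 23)l2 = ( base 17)1b9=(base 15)225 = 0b111100101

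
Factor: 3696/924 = 2^2 = 4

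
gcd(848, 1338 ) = 2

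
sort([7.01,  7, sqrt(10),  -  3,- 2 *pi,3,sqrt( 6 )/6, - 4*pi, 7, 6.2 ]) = [ - 4* pi,-2*pi, - 3, sqrt( 6) /6, 3 , sqrt(10), 6.2,7,7, 7.01]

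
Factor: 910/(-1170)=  - 3^(-2) * 7^1 =- 7/9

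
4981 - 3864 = 1117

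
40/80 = 1/2= 0.50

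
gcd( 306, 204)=102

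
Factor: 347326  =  2^1*7^1 * 24809^1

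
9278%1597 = 1293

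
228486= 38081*6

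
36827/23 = 36827/23 = 1601.17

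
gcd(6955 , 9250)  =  5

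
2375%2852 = 2375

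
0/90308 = 0 = 0.00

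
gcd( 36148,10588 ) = 4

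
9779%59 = 44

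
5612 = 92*61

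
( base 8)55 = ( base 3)1200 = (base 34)1b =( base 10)45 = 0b101101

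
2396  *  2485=5954060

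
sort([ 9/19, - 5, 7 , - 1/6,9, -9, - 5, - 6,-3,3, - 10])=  [ - 10, - 9, - 6, - 5,  -  5, - 3, - 1/6,9/19,3,  7, 9]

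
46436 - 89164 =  - 42728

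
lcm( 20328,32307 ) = 1809192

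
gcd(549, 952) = 1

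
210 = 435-225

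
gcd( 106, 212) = 106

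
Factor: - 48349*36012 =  - 2^2*3^1*7^1*  3001^1* 6907^1=- 1741144188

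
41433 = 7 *5919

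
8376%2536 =768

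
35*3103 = 108605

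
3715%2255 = 1460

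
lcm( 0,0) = 0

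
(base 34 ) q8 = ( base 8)1574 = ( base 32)RS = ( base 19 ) 28I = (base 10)892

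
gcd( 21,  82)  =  1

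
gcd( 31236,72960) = 228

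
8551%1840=1191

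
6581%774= 389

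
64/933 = 64/933 = 0.07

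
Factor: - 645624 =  - 2^3*3^3 * 7^2*61^1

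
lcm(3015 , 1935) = 129645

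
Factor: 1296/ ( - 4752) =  - 3^1*11^( - 1 ) = - 3/11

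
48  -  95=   -  47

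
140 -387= - 247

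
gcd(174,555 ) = 3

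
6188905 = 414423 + 5774482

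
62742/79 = 62742/79=794.20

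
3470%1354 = 762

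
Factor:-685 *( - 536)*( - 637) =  - 233880920 = - 2^3*5^1*7^2*13^1* 67^1 * 137^1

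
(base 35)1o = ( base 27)25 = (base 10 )59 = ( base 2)111011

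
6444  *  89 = 573516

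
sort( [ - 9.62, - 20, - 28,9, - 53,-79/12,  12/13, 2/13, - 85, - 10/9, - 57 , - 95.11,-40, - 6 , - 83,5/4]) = [ - 95.11, - 85, - 83,  -  57, - 53, - 40, - 28, - 20, - 9.62, - 79/12, - 6,  -  10/9,2/13,12/13 , 5/4,9] 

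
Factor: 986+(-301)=5^1*137^1 = 685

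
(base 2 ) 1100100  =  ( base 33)31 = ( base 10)100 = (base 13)79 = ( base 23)48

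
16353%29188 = 16353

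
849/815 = 849/815 = 1.04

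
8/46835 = 8/46835 = 0.00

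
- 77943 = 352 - 78295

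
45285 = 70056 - 24771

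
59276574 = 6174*9601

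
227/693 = 227/693 =0.33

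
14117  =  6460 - -7657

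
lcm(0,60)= 0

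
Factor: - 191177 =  - 7^1*31^1*881^1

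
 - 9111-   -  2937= -6174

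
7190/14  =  3595/7=513.57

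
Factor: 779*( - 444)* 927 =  - 320627052 = -2^2*3^3*19^1*37^1*41^1*103^1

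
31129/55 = 31129/55 = 565.98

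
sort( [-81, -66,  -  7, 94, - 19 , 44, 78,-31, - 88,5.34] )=[-88 ,-81 , - 66,-31 ,-19, - 7 , 5.34,44, 78, 94]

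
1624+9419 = 11043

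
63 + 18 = 81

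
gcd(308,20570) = 22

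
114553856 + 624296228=738850084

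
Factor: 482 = 2^1*241^1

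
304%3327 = 304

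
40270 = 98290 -58020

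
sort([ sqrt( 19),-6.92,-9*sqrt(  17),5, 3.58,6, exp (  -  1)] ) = [- 9*sqrt( 17 ),-6.92,exp( - 1) , 3.58,sqrt( 19 ), 5,6 ]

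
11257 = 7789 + 3468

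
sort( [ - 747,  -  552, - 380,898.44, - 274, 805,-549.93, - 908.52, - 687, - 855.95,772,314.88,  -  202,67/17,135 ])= [ - 908.52, - 855.95, - 747, -687,  -  552, - 549.93, - 380, - 274, - 202,67/17 , 135,314.88,772, 805, 898.44 ] 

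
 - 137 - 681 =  - 818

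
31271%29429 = 1842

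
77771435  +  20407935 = 98179370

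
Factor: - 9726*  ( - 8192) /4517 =2^14*3^1*1621^1*4517^( - 1 ) = 79675392/4517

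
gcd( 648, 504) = 72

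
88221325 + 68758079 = 156979404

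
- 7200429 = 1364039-8564468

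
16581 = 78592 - 62011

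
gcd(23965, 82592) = 1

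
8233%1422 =1123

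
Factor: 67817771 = 7^1*9688253^1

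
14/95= 14/95 = 0.15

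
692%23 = 2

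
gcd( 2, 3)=1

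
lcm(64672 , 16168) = 64672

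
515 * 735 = 378525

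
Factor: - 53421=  - 3^1*17807^1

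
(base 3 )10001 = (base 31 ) 2K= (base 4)1102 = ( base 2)1010010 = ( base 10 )82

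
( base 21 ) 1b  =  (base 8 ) 40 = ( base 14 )24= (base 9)35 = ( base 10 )32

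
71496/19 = 3762+18/19 = 3762.95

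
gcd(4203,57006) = 9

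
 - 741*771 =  - 571311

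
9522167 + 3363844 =12886011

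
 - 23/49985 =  - 23/49985 = -0.00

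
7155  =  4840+2315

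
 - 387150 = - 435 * 890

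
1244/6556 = 311/1639 = 0.19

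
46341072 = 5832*7946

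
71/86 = 71/86 = 0.83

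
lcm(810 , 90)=810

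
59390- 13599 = 45791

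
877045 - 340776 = 536269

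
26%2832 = 26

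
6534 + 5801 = 12335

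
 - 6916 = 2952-9868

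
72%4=0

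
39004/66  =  590+32/33 = 590.97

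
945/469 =2 + 1/67 = 2.01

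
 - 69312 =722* ( - 96 ) 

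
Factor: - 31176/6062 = -36/7 = - 2^2*3^2*7^( - 1 ) 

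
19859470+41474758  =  61334228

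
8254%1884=718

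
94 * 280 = 26320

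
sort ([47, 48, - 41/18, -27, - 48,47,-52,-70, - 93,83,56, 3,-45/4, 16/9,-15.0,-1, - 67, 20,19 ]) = [ - 93,- 70,-67,  -  52, - 48, - 27,  -  15.0,-45/4,-41/18, - 1, 16/9,  3, 19 , 20,47,47, 48,56, 83]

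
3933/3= 1311 = 1311.00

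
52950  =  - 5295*(  -  10) 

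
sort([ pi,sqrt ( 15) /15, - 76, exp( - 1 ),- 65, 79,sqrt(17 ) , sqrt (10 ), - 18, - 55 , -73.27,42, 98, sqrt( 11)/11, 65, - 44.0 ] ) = [  -  76, - 73.27, - 65, - 55, - 44.0, - 18,sqrt( 15 ) /15 , sqrt( 11 ) /11,  exp(- 1 ),pi,sqrt( 10),sqrt( 17) , 42,  65, 79,98]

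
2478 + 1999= 4477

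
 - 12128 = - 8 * 1516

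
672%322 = 28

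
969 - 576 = 393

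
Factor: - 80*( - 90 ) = 2^5 * 3^2*5^2  =  7200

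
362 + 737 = 1099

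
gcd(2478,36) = 6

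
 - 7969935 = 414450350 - 422420285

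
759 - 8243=-7484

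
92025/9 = 10225 = 10225.00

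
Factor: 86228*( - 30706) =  - 2^3*13^1*1181^1*21557^1 = - 2647716968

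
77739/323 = 240 + 219/323 = 240.68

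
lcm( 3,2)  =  6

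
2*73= 146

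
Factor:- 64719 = -3^4*17^1*47^1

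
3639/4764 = 1213/1588 = 0.76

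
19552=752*26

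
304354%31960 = 16714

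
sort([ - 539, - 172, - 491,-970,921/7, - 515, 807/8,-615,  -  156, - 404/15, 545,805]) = [-970 , - 615, - 539, - 515, -491, - 172, - 156, - 404/15, 807/8, 921/7 , 545, 805 ]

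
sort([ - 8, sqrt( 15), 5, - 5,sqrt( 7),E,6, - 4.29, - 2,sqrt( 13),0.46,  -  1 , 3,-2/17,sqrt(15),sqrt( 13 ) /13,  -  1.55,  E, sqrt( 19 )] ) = [ - 8,-5, - 4.29, - 2, - 1.55, - 1, - 2/17, sqrt(13)/13,0.46,sqrt ( 7),E,E, 3,sqrt(13) , sqrt(15 ), sqrt(15),sqrt(19),5,6 ]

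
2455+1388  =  3843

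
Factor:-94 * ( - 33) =2^1 * 3^1*11^1*47^1 = 3102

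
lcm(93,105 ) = 3255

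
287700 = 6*47950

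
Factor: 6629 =7^1 *947^1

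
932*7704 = 7180128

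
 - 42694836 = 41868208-84563044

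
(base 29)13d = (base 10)941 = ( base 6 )4205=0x3ad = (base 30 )11B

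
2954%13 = 3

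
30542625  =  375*81447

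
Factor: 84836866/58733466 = 42418433/29366733 = 3^( - 1 )*11^( - 1)*1031^1*41143^1*889901^ ( - 1)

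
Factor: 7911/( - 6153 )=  - 9/7 = - 3^2 * 7^ ( - 1)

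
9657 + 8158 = 17815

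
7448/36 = 1862/9 = 206.89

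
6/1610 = 3/805 = 0.00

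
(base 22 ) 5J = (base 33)3U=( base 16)81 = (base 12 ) A9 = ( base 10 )129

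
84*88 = 7392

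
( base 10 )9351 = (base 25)eo1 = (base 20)137B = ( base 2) 10010010000111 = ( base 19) 16h3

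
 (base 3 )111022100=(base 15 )2d1c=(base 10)9702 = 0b10010111100110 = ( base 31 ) a2u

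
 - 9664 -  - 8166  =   - 1498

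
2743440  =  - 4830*( -568)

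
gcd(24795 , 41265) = 45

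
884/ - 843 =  - 2  +  802/843= - 1.05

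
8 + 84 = 92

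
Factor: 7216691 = 7216691^1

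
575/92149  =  575/92149 = 0.01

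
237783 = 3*79261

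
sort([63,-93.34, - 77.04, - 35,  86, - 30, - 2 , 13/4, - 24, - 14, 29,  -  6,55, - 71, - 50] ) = [-93.34,  -  77.04,  -  71,-50, - 35, - 30,- 24, - 14, - 6 ,-2, 13/4,  29 , 55 , 63,86]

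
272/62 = 4  +  12/31 =4.39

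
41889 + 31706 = 73595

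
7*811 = 5677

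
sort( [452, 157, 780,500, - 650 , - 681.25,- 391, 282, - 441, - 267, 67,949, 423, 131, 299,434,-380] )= [-681.25,-650,-441,-391,- 380 , - 267 , 67, 131, 157 , 282, 299, 423, 434 , 452, 500, 780, 949 ] 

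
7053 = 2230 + 4823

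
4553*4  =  18212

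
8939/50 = 178 + 39/50 = 178.78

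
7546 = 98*77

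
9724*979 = 9519796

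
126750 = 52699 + 74051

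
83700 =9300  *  9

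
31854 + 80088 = 111942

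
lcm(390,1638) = 8190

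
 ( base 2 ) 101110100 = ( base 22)GK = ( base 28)D8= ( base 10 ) 372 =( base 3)111210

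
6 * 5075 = 30450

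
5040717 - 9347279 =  - 4306562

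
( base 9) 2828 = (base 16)854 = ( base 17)767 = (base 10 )2132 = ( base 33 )1vk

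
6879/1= 6879= 6879.00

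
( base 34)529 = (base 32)5n1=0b1011011100001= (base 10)5857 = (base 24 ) a41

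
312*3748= 1169376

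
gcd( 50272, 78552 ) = 8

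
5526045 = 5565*993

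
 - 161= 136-297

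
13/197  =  13/197 = 0.07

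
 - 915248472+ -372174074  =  -1287422546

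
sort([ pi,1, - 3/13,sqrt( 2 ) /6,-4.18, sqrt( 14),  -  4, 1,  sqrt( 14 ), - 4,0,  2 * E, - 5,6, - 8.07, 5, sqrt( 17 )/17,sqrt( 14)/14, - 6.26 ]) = [ - 8.07, - 6.26, - 5, - 4.18,-4, - 4, - 3/13,  0, sqrt( 2) /6,sqrt( 17 ) /17,sqrt(14)/14, 1,1,pi, sqrt ( 14) , sqrt(14), 5, 2 *E, 6]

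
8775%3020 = 2735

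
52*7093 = 368836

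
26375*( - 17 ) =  - 448375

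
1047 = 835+212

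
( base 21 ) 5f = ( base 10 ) 120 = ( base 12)a0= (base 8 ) 170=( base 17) 71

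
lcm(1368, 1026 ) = 4104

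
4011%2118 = 1893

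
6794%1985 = 839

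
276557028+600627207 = 877184235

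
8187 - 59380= -51193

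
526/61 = 8 + 38/61 = 8.62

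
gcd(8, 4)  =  4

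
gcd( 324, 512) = 4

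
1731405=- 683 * ( - 2535)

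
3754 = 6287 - 2533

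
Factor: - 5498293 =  -17^1 * 503^1 *643^1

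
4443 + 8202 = 12645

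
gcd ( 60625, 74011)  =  97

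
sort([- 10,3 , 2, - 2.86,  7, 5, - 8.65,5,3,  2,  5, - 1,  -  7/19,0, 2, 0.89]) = [-10,-8.65, - 2.86, - 1, - 7/19 , 0,  0.89,  2, 2, 2 , 3, 3, 5,5,5,  7] 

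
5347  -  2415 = 2932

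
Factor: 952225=5^2*41^1*929^1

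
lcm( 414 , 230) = 2070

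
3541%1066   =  343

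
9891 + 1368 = 11259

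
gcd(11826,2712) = 6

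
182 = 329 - 147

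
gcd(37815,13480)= 5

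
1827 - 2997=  - 1170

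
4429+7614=12043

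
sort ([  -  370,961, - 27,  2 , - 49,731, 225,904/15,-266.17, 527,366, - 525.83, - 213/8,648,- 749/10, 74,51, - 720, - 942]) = [ - 942, - 720, - 525.83, - 370, - 266.17, - 749/10, - 49, - 27, - 213/8,  2, 51,904/15,74, 225,366,527,648,731, 961 ]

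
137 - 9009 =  - 8872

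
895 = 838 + 57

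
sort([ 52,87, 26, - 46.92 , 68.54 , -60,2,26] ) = [ - 60, - 46.92,2 , 26,26, 52,68.54, 87 ] 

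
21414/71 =301 + 43/71 = 301.61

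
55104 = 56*984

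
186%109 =77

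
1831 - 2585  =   - 754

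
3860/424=965/106  =  9.10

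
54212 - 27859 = 26353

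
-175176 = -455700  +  280524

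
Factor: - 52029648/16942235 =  - 2^4*3^3*5^ ( - 1)*11^1 * 29^( - 1 ) * 331^ ( - 1)*353^( - 1)*10949^1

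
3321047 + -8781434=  - 5460387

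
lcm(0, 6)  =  0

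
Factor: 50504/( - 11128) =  - 13^( - 1 )*59^1  =  - 59/13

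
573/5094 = 191/1698 = 0.11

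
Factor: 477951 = 3^1*313^1*509^1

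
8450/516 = 16 + 97/258  =  16.38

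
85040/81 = 1049 + 71/81 = 1049.88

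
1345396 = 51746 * 26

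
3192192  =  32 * 99756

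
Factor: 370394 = 2^1 * 41^1*4517^1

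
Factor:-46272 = -2^6*3^1*241^1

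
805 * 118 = 94990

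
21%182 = 21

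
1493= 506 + 987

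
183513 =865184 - 681671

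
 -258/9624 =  - 1 + 1561/1604 = - 0.03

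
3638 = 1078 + 2560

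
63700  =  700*91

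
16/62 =8/31 = 0.26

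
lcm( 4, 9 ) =36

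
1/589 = 1/589 =0.00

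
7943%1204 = 719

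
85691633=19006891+66684742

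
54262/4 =13565 + 1/2 = 13565.50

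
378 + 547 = 925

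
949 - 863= 86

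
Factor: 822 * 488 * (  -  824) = -330536064 = -2^7  *  3^1 * 61^1*103^1*137^1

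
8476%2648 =532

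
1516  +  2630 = 4146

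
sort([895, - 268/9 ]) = [ - 268/9,  895]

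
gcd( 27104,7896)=56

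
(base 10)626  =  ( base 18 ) 1ge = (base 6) 2522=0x272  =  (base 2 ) 1001110010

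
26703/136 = 26703/136 = 196.35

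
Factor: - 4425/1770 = - 5/2  =  -2^( - 1)*5^1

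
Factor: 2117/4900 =2^(-2 ) * 5^(-2 )*7^(  -  2 )*29^1*73^1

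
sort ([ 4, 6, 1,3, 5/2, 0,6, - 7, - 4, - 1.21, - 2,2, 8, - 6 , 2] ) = [-7, - 6,-4, - 2, - 1.21, 0,1, 2, 2, 5/2,3,4,6, 6, 8]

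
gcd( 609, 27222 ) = 3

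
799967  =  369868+430099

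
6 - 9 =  -3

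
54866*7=384062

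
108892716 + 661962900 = 770855616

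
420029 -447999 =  -27970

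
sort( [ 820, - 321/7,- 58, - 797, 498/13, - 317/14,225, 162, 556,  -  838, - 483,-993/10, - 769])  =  [-838 ,  -  797, - 769,-483, - 993/10, - 58, - 321/7,-317/14,498/13,162, 225, 556, 820 ] 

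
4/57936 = 1/14484 = 0.00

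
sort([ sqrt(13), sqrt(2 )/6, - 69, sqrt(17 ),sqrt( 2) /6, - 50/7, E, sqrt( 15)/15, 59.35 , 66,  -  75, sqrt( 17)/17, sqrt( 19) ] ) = [  -  75,  -  69, - 50/7, sqrt ( 2 ) /6,  sqrt( 2 )/6, sqrt ( 17)/17, sqrt( 15 ) /15, E,sqrt( 13),sqrt(17 ), sqrt( 19 ),59.35,66 ]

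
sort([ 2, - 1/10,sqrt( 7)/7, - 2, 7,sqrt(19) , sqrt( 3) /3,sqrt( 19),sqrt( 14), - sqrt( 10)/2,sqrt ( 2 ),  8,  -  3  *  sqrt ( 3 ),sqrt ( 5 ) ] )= [ - 3*sqrt ( 3), - 2, - sqrt( 10 ) /2, - 1/10,sqrt( 7 ) /7,  sqrt (3) /3,sqrt( 2), 2,sqrt ( 5 ),sqrt(14),sqrt (19), sqrt ( 19 ),  7,8 ] 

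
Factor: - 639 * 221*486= - 68632434 = - 2^1*3^7 * 13^1 * 17^1*71^1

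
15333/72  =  5111/24 = 212.96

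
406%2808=406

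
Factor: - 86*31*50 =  - 2^2*5^2*31^1*43^1 = - 133300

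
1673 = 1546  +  127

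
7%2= 1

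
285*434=123690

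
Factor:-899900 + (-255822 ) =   -  2^1 *353^1*1637^1 =-1155722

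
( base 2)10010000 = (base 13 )b1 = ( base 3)12100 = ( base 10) 144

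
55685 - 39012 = 16673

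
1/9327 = 1/9327 = 0.00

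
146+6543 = 6689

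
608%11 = 3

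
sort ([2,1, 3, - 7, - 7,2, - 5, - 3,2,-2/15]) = [- 7,  -  7 , -5  , - 3,-2/15,1,2 , 2, 2,  3]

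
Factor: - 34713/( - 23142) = 2^(-1 )*3^1 = 3/2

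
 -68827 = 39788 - 108615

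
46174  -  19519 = 26655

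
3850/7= 550 = 550.00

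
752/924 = 188/231=0.81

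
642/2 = 321  =  321.00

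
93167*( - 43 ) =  - 4006181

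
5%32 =5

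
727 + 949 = 1676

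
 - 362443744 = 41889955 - 404333699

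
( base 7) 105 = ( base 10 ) 54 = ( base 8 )66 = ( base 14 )3c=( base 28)1Q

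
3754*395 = 1482830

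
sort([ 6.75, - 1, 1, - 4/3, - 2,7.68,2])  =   [ - 2,-4/3,-1, 1,2,6.75,7.68]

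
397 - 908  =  -511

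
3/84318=1/28106 = 0.00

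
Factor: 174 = 2^1*3^1*29^1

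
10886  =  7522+3364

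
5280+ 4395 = 9675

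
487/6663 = 487/6663= 0.07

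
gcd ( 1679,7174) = 1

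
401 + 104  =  505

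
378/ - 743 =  - 378/743= -0.51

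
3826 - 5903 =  - 2077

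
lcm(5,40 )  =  40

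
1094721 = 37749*29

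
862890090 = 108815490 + 754074600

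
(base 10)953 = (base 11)797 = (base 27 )188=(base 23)1IA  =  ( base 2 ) 1110111001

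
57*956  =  54492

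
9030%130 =60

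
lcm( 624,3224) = 19344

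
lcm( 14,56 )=56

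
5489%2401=687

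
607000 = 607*1000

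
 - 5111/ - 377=5111/377 = 13.56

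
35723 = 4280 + 31443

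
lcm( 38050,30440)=152200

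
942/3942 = 157/657 = 0.24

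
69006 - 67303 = 1703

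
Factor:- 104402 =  - 2^1*52201^1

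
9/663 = 3/221 = 0.01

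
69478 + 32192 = 101670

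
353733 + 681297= 1035030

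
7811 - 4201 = 3610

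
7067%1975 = 1142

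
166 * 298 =49468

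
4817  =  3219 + 1598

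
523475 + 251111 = 774586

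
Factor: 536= 2^3*67^1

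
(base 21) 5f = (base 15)80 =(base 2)1111000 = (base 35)3F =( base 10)120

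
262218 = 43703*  6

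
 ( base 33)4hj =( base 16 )1348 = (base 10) 4936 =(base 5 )124221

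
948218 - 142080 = 806138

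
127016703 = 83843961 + 43172742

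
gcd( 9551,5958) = 1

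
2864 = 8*358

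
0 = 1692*0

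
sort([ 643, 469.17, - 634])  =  [-634,469.17,643] 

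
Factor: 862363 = 53^2 *307^1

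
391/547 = 391/547 =0.71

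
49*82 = 4018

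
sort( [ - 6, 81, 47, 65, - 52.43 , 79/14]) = [- 52.43, - 6, 79/14, 47, 65 , 81]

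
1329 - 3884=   -  2555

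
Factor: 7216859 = 13^1*555143^1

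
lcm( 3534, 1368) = 42408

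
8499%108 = 75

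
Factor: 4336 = 2^4  *271^1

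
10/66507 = 10/66507  =  0.00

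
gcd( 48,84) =12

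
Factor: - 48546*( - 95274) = 2^2*3^5*29^1 *31^1*67^1 * 79^1 = 4625171604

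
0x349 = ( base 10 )841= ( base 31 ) r4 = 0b1101001001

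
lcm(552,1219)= 29256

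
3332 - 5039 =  - 1707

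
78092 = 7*11156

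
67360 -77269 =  - 9909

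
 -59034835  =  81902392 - 140937227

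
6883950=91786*75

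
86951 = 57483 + 29468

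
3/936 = 1/312  =  0.00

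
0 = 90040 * 0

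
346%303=43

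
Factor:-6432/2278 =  - 48/17 = - 2^4 * 3^1*17^( - 1 )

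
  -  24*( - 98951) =2374824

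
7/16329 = 7/16329 = 0.00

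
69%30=9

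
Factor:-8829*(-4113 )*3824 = 2^4*3^6*109^1*239^1*457^1 =138863500848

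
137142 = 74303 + 62839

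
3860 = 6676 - 2816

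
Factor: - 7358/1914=  -  3^( - 1) * 11^( - 1 ) * 13^1*29^( - 1)*283^1 = - 3679/957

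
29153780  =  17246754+11907026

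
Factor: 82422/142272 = 241/416 =2^( -5)*13^ ( - 1)*241^1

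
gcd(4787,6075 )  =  1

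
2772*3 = 8316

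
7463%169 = 27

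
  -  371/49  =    -  53/7 = - 7.57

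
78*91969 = 7173582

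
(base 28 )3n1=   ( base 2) 101110110101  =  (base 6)21513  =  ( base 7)11511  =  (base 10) 2997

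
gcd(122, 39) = 1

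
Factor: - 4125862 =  - 2^1*13^1*89^1* 1783^1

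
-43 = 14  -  57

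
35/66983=5/9569 = 0.00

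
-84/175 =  - 12/25 = -0.48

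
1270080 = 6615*192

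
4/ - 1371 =-4/1371 = -0.00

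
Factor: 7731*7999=61840269 = 3^2*19^1*421^1*859^1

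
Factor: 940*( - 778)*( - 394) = 288140080 =2^4*5^1*47^1 * 197^1*389^1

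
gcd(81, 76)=1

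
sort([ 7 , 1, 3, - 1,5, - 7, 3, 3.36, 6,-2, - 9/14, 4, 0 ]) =[-7,-2,-1, - 9/14,0,  1, 3, 3, 3.36,4,5, 6, 7]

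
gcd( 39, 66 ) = 3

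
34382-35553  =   - 1171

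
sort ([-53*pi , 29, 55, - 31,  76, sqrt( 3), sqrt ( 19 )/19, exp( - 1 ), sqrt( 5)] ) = [ - 53*pi, - 31 , sqrt( 19)/19,exp( - 1 ), sqrt ( 3), sqrt( 5 ), 29, 55, 76]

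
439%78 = 49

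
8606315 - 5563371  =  3042944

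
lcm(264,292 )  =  19272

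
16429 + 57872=74301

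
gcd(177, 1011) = 3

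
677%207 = 56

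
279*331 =92349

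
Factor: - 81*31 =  - 3^4*31^1 = -  2511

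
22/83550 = 11/41775=0.00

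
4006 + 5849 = 9855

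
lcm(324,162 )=324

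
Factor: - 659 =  - 659^1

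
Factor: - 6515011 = - 523^1 *12457^1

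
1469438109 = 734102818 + 735335291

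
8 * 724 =5792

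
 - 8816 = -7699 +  - 1117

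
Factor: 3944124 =2^2 * 3^2*89^1*1231^1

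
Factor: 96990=2^1*3^1*5^1* 53^1*61^1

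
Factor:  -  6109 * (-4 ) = 2^2*41^1*149^1 = 24436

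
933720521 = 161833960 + 771886561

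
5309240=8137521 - 2828281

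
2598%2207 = 391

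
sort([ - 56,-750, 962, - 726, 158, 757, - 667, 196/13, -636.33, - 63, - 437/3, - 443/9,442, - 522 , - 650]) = [ - 750, - 726, - 667, - 650 ,-636.33, - 522, - 437/3,-63, - 56, - 443/9,196/13,158,  442,757,962 ]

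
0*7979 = 0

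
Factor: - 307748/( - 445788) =379/549 =3^(-2)*61^( - 1)*379^1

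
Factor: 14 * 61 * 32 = 27328= 2^6*7^1*61^1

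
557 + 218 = 775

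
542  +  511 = 1053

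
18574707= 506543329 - 487968622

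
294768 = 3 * 98256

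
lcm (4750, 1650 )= 156750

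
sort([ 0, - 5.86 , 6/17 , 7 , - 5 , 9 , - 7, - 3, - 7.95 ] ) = [ - 7.95, - 7, - 5.86, - 5 , - 3,  0, 6/17,7, 9]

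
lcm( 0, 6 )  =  0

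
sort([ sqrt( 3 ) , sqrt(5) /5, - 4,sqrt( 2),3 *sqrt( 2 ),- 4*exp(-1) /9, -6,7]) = [ - 6,- 4, - 4*exp( - 1)/9,sqrt( 5)/5,sqrt(2),sqrt ( 3), 3*sqrt( 2),  7]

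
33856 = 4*8464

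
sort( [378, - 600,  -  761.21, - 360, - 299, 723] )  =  [ - 761.21, - 600,  -  360, - 299, 378,723]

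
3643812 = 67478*54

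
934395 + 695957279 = 696891674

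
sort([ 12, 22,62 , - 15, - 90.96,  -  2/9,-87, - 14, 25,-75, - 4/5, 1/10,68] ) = [ - 90.96, - 87,-75,  -  15 , - 14 , - 4/5, - 2/9 , 1/10,12 , 22 , 25,  62, 68]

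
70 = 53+17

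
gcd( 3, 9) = 3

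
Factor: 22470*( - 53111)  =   - 1193404170 = - 2^1*3^1*5^1*7^1 * 107^1*173^1*307^1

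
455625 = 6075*75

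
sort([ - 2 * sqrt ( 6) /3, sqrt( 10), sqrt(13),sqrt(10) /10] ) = [ -2*sqrt(6) /3,sqrt(10 ) /10, sqrt( 10),sqrt ( 13) ]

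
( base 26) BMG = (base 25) CKO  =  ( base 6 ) 101052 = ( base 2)1111101011000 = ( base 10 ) 8024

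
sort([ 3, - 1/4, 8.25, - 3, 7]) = [ -3, - 1/4, 3,7, 8.25] 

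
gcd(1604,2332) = 4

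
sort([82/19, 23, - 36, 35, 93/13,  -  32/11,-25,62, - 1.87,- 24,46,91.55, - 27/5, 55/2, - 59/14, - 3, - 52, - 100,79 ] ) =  [ - 100, - 52, - 36, - 25, - 24, - 27/5,-59/14,-3, - 32/11 , - 1.87, 82/19, 93/13,23, 55/2,35, 46, 62, 79,91.55]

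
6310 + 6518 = 12828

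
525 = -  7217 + 7742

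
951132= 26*36582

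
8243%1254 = 719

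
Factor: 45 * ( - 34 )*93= -142290 = -2^1*3^3*5^1*17^1*31^1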